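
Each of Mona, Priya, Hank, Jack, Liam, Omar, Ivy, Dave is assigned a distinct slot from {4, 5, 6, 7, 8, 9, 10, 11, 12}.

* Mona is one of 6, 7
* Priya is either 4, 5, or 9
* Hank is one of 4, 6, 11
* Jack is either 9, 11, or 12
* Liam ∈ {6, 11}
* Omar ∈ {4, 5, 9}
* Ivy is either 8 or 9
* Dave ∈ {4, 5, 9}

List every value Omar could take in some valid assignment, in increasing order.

Among the 8 variables, 7 fits only Mona (and all 8 values in {4, 5, 6, 7, 8, 9, 11, 12} must be used), so Mona = 7.
The 7 still-open variables draw from only 7 values {4, 5, 6, 8, 9, 11, 12}, so each is used; only Ivy can be 8, hence Ivy = 8.
Among the 6 still-open variables, 12 fits only Jack (and all 6 values in {4, 5, 6, 9, 11, 12} must be used), so Jack = 12.
Priya, Omar, Dave share exactly the 3 values {4, 5, 9}; by pigeonhole those values go to them, so strike 4, 5, 9 from Hank.
No further eliminations apply; Omar can still be any of 4, 5, 9.

4, 5, 9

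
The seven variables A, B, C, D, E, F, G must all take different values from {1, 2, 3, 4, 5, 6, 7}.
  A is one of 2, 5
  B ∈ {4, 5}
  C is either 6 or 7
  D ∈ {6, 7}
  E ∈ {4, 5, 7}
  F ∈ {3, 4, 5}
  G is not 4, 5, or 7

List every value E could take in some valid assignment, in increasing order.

4, 5

The 7 variables together cover exactly {1, 2, 3, 4, 5, 6, 7} — 7 values for 7 variables — and 1 appears only in G's list, so G = 1.
The 6 still-open variables together cover exactly {2, 3, 4, 5, 6, 7} — 6 values for 6 variables — and 2 appears only in A's list, so A = 2.
The 5 still-open variables draw from only 5 values {3, 4, 5, 6, 7}, so each is used; only F can be 3, hence F = 3.
The 2 variables C and D are confined to {6, 7}, which locks those values in; drop them from E.
No further eliminations apply; E can still be any of 4, 5.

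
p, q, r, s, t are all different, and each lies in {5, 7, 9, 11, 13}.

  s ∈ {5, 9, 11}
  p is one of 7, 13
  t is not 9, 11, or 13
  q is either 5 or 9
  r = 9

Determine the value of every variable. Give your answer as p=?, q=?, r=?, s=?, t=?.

p=13, q=5, r=9, s=11, t=7

r has just one choice, so r = 9. Eliminate 9 elsewhere: q, s.
q's domain is down to {5}, so q = 5. Strike 5 from s, t.
That leaves s = 11.
t must be 7 (only option left). Remove 7 from p.
p has just one choice, so p = 13.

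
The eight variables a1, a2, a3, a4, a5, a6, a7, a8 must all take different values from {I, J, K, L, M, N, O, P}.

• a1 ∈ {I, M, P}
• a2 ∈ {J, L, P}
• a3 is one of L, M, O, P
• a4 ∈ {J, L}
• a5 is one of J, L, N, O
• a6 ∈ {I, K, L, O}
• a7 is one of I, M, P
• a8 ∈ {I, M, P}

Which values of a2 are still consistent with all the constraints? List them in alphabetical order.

The 8 variables draw from only 8 values {I, J, K, L, M, N, O, P}, so each is used; only a6 can be K, hence a6 = K.
Among the 7 still-open variables, N fits only a5 (and all 7 values in {I, J, L, M, N, O, P} must be used), so a5 = N.
The 6 still-open variables draw from only 6 values {I, J, L, M, O, P}, so each is used; only a3 can be O, hence a3 = O.
The 3 variables a1, a7, a8 are confined to {I, M, P}, which locks those values in; drop them from a2.
No further eliminations apply; a2 can still be any of J, L.

J, L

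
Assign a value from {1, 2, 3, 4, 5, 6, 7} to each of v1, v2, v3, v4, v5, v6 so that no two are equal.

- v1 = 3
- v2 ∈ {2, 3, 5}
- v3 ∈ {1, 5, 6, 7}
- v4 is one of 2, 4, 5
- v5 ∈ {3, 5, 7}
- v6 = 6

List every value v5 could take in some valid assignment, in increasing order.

v1's domain is down to {3}, so v1 = 3. Eliminate 3 elsewhere: v2, v5.
v6's domain is down to {6}, so v6 = 6. Eliminate 6 elsewhere: v3.
No further eliminations apply; v5 can still be any of 5, 7.

5, 7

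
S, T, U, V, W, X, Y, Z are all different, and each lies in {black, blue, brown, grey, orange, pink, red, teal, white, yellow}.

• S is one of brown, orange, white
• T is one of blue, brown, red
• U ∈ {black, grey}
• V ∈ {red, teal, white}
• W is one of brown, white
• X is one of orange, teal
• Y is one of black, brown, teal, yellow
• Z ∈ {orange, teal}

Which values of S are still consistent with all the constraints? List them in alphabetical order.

X and Z share exactly the 2 values {orange, teal}; by pigeonhole those values go to them, so strike orange, teal from S, V, Y.
The 2 variables S and W are confined to {brown, white}, which locks those values in; drop them from T, V, Y.
V has just one choice, so V = red. Strike red from T.
That leaves T = blue.
No further eliminations apply; S can still be any of brown, white.

brown, white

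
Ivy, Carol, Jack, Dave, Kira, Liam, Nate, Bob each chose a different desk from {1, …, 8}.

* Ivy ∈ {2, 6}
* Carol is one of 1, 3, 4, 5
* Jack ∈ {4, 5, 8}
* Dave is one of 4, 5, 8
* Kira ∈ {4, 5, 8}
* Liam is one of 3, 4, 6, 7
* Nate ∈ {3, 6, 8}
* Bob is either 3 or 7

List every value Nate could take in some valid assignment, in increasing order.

3, 6

The 8 variables draw from only 8 values {1, 2, 3, 4, 5, 6, 7, 8}, so each is used; only Carol can be 1, hence Carol = 1.
The 7 still-open variables together cover exactly {2, 3, 4, 5, 6, 7, 8} — 7 values for 7 variables — and 2 appears only in Ivy's list, so Ivy = 2.
Jack, Dave, Kira share exactly the 3 values {4, 5, 8}; by pigeonhole those values go to them, so strike 4, 5, 8 from Liam, Nate.
No further eliminations apply; Nate can still be any of 3, 6.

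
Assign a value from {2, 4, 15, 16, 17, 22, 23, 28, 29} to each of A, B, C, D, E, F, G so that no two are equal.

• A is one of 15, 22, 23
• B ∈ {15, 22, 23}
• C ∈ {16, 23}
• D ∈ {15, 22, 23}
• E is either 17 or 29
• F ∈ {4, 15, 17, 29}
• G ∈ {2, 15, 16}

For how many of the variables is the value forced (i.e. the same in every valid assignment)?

2

A, B, D between them cover only {15, 22, 23} — a naked triple. Remove those values from C, F, G.
C's domain is down to {16}, so C = 16. Eliminate 16 elsewhere: G.
That leaves G = 2.
Determined: C=16, G=2. The other variables each still have more than one consistent value. That makes 2.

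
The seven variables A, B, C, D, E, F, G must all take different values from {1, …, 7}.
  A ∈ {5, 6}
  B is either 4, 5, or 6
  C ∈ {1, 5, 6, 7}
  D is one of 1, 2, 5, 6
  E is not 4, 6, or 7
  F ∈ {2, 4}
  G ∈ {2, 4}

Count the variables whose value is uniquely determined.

3

Among the 7 variables, 3 fits only E (and all 7 values in {1, 2, 3, 4, 5, 6, 7} must be used), so E = 3.
The 6 still-open variables draw from only 6 values {1, 2, 4, 5, 6, 7}, so each is used; only C can be 7, hence C = 7.
The 5 still-open variables draw from only 5 values {1, 2, 4, 5, 6}, so each is used; only D can be 1, hence D = 1.
The 2 variables F and G are confined to {2, 4}, which locks those values in; drop them from B.
Determined: C=7, D=1, E=3. The other variables each still have more than one consistent value. That makes 3.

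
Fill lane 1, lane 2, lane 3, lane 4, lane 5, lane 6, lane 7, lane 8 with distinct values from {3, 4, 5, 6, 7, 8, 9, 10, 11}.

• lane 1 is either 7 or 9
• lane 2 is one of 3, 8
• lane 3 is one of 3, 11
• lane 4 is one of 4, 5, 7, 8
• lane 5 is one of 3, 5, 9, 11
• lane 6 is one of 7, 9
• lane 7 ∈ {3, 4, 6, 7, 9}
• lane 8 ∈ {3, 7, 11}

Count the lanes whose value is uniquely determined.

Among the 8 variables, 6 fits only lane 7 (and all 8 values in {3, 4, 5, 6, 7, 8, 9, 11} must be used), so lane 7 = 6.
Among the 7 still-open variables, 4 fits only lane 4 (and all 7 values in {3, 4, 5, 7, 8, 9, 11} must be used), so lane 4 = 4.
The 6 still-open variables draw from only 6 values {3, 5, 7, 8, 9, 11}, so each is used; only lane 5 can be 5, hence lane 5 = 5.
The 5 still-open variables draw from only 5 values {3, 7, 8, 9, 11}, so each is used; only lane 2 can be 8, hence lane 2 = 8.
lane 1 and lane 6 between them cover only {7, 9} — a naked pair. Remove those values from lane 8.
Determined: lane 2=8, lane 4=4, lane 5=5, lane 7=6. The other lanes each still have more than one consistent value. That makes 4.

4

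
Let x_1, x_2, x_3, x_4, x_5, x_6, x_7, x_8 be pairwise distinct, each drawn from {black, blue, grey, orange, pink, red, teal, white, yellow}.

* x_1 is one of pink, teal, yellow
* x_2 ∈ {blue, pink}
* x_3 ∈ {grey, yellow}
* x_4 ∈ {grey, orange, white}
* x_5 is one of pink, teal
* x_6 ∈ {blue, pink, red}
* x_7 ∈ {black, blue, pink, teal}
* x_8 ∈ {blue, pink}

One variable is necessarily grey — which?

x_2 and x_8 share exactly the 2 values {blue, pink}; by pigeonhole those values go to them, so strike blue, pink from x_1, x_5, x_6, x_7.
x_5's domain is down to {teal}, so x_5 = teal. So x_1, x_7 can't be teal.
x_6's domain is down to {red}, so x_6 = red.
That leaves x_7 = black.
x_1 has just one choice, so x_1 = yellow. Strike yellow from x_3.
So grey goes to x_3.

x_3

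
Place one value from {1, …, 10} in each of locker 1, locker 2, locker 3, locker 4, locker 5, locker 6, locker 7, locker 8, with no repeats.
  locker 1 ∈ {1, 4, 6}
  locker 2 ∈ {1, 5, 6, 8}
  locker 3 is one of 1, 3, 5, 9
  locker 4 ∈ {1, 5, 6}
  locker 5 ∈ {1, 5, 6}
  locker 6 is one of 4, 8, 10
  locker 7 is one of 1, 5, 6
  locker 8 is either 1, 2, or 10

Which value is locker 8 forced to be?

locker 4, locker 5, locker 7 share exactly the 3 values {1, 5, 6}; by pigeonhole those values go to them, so strike 1, 5, 6 from locker 1, locker 2, locker 3, locker 8.
locker 1 has just one choice, so locker 1 = 4. Remove 4 from locker 6.
locker 2's domain is down to {8}, so locker 2 = 8. Remove 8 from locker 6.
locker 6 has just one choice, so locker 6 = 10. Strike 10 from locker 8.
So locker 8 = 2.

2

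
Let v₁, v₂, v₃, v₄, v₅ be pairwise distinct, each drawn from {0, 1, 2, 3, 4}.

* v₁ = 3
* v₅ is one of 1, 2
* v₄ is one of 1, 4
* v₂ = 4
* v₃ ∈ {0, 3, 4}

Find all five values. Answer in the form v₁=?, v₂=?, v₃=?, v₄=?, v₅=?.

v₁=3, v₂=4, v₃=0, v₄=1, v₅=2

v₁ must be 3 (only option left). Remove 3 from v₃.
v₂'s domain is down to {4}, so v₂ = 4. Eliminate 4 elsewhere: v₃, v₄.
v₃'s domain is down to {0}, so v₃ = 0.
v₄ has just one choice, so v₄ = 1. Eliminate 1 elsewhere: v₅.
v₅ has just one choice, so v₅ = 2.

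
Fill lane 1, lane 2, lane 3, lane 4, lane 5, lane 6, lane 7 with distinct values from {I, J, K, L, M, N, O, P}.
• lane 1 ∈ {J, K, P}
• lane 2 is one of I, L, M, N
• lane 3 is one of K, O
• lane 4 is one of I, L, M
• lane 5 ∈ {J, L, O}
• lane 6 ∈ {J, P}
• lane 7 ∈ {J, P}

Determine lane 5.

L

lane 6 and lane 7 share exactly the 2 values {J, P}; by pigeonhole those values go to them, so strike J, P from lane 1, lane 5.
lane 1's domain is down to {K}, so lane 1 = K. Remove K from lane 3.
lane 3 must be O (only option left). Eliminate O elsewhere: lane 5.
So lane 5 = L.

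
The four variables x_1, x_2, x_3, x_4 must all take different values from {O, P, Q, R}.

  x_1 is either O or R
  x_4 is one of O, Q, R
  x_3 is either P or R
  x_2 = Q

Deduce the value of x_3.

x_2 must be Q (only option left). Eliminate Q elsewhere: x_4.
The 3 still-open variables together cover exactly {O, P, R} — 3 values for 3 variables — and P appears only in x_3's list, so x_3 = P.

P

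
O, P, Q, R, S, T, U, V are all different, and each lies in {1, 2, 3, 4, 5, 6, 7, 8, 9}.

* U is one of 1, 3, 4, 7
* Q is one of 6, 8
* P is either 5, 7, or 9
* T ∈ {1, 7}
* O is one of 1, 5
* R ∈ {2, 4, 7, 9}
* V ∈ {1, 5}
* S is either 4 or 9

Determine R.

O and V between them cover only {1, 5} — a naked pair. Remove those values from P, T, U.
T's domain is down to {7}, so T = 7. Strike 7 from P, R, U.
P has just one choice, so P = 9. Eliminate 9 elsewhere: R, S.
S must be 4 (only option left). Strike 4 from R, U.
So R = 2.

2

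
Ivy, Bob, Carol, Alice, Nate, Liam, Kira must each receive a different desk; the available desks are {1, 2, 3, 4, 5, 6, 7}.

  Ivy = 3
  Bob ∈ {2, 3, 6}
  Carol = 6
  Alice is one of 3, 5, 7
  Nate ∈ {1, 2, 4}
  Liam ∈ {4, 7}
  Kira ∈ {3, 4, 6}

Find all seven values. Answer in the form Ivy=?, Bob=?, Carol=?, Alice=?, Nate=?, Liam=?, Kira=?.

Ivy has just one choice, so Ivy = 3. Eliminate 3 elsewhere: Bob, Alice, Kira.
Carol's domain is down to {6}, so Carol = 6. So Bob, Kira can't be 6.
Kira's domain is down to {4}, so Kira = 4. Eliminate 4 elsewhere: Nate, Liam.
That leaves Bob = 2. Eliminate 2 elsewhere: Nate.
Nate's domain is down to {1}, so Nate = 1.
Liam's domain is down to {7}, so Liam = 7. Eliminate 7 elsewhere: Alice.
Alice must be 5 (only option left).

Ivy=3, Bob=2, Carol=6, Alice=5, Nate=1, Liam=7, Kira=4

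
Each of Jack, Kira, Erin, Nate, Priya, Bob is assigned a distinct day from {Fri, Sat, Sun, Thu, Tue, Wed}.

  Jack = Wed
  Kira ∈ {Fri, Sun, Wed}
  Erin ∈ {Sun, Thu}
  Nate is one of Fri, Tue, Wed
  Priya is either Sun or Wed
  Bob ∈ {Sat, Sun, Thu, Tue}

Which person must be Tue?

Nate

Jack has just one choice, so Jack = Wed. Remove Wed from Kira, Nate, Priya.
Priya has just one choice, so Priya = Sun. Remove Sun from Kira, Erin, Bob.
That leaves Kira = Fri. Strike Fri from Nate.
So Tue goes to Nate.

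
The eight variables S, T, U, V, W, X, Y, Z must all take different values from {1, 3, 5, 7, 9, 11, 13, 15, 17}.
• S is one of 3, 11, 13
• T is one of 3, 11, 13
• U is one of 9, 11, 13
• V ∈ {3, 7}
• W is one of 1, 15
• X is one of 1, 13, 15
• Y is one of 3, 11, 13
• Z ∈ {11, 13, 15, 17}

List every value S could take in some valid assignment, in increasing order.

The 8 variables draw from only 8 values {1, 3, 7, 9, 11, 13, 15, 17}, so each is used; only V can be 7, hence V = 7.
Among the 7 still-open variables, 9 fits only U (and all 7 values in {1, 3, 9, 11, 13, 15, 17} must be used), so U = 9.
The 6 still-open variables draw from only 6 values {1, 3, 11, 13, 15, 17}, so each is used; only Z can be 17, hence Z = 17.
S, T, Y share exactly the 3 values {3, 11, 13}; by pigeonhole those values go to them, so strike 3, 11, 13 from X.
No further eliminations apply; S can still be any of 3, 11, 13.

3, 11, 13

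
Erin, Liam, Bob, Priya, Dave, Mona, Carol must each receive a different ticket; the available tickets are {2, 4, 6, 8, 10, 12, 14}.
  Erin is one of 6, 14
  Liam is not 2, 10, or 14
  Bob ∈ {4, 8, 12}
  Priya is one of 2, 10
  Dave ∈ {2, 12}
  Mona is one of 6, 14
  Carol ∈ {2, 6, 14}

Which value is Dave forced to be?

12

The 7 variables together cover exactly {2, 4, 6, 8, 10, 12, 14} — 7 values for 7 variables — and 10 appears only in Priya's list, so Priya = 10.
The 2 variables Erin and Mona are confined to {6, 14}, which locks those values in; drop them from Liam, Carol.
That leaves Carol = 2. So Dave can't be 2.
So Dave = 12.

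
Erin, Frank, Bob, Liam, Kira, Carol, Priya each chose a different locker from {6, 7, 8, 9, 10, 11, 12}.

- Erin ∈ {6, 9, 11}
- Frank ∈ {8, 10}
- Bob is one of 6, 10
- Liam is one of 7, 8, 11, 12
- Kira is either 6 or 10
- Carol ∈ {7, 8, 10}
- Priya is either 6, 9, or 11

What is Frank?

Among the 7 variables, 12 fits only Liam (and all 7 values in {6, 7, 8, 9, 10, 11, 12} must be used), so Liam = 12.
Among the 6 still-open variables, 7 fits only Carol (and all 6 values in {6, 7, 8, 9, 10, 11} must be used), so Carol = 7.
The 5 still-open variables together cover exactly {6, 8, 9, 10, 11} — 5 values for 5 variables — and 8 appears only in Frank's list, so Frank = 8.

8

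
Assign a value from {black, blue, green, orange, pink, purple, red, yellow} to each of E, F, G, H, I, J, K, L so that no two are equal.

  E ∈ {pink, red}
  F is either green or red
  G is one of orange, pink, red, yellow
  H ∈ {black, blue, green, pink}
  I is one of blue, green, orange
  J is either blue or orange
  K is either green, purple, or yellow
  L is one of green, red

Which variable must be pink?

The 8 variables together cover exactly {black, blue, green, orange, pink, purple, red, yellow} — 8 values for 8 variables — and black appears only in H's list, so H = black.
The 7 still-open variables together cover exactly {blue, green, orange, pink, purple, red, yellow} — 7 values for 7 variables — and purple appears only in K's list, so K = purple.
Among the 6 still-open variables, yellow fits only G (and all 6 values in {blue, green, orange, pink, red, yellow} must be used), so G = yellow.
The 5 still-open variables together cover exactly {blue, green, orange, pink, red} — 5 values for 5 variables — and pink appears only in E's list, so E = pink.

E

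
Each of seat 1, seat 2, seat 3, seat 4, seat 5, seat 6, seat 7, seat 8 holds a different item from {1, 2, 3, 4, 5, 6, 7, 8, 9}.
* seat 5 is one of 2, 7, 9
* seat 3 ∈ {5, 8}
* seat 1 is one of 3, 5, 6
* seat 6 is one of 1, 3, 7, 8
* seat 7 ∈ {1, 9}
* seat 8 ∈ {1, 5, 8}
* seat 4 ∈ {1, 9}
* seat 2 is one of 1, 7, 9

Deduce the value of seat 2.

7

Among the 8 variables, 2 fits only seat 5 (and all 8 values in {1, 2, 3, 5, 6, 7, 8, 9} must be used), so seat 5 = 2.
The 7 still-open variables draw from only 7 values {1, 3, 5, 6, 7, 8, 9}, so each is used; only seat 1 can be 6, hence seat 1 = 6.
The 6 still-open variables draw from only 6 values {1, 3, 5, 7, 8, 9}, so each is used; only seat 6 can be 3, hence seat 6 = 3.
The 5 still-open variables together cover exactly {1, 5, 7, 8, 9} — 5 values for 5 variables — and 7 appears only in seat 2's list, so seat 2 = 7.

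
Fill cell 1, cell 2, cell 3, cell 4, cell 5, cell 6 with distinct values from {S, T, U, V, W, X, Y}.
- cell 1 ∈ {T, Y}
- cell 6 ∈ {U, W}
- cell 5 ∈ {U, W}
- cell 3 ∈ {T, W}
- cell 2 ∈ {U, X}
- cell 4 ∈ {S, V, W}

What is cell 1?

Y

cell 5 and cell 6 between them cover only {U, W} — a naked pair. Remove those values from cell 2, cell 3, cell 4.
cell 2's domain is down to {X}, so cell 2 = X.
cell 3 has just one choice, so cell 3 = T. Remove T from cell 1.
So cell 1 = Y.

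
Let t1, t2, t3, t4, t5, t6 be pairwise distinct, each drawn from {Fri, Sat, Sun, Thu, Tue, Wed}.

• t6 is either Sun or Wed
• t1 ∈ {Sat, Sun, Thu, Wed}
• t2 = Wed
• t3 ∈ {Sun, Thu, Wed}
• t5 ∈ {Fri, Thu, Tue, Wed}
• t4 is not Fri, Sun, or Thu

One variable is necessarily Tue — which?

t2 must be Wed (only option left). Eliminate Wed elsewhere: t1, t3, t4, t5, t6.
t6 must be Sun (only option left). So t1, t3 can't be Sun.
That leaves t3 = Thu. Eliminate Thu elsewhere: t1, t5.
That leaves t1 = Sat. Remove Sat from t4.
So Tue goes to t4.

t4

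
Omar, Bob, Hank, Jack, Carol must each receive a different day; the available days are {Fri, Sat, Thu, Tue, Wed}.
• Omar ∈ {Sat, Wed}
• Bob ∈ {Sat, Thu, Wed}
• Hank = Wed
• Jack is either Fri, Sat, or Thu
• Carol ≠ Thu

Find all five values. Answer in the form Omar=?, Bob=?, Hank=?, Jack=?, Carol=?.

Hank has just one choice, so Hank = Wed. Strike Wed from Omar, Bob, Carol.
Omar must be Sat (only option left). Eliminate Sat elsewhere: Bob, Jack, Carol.
Bob has just one choice, so Bob = Thu. Eliminate Thu elsewhere: Jack.
Jack's domain is down to {Fri}, so Jack = Fri. Strike Fri from Carol.
Carol's domain is down to {Tue}, so Carol = Tue.

Omar=Sat, Bob=Thu, Hank=Wed, Jack=Fri, Carol=Tue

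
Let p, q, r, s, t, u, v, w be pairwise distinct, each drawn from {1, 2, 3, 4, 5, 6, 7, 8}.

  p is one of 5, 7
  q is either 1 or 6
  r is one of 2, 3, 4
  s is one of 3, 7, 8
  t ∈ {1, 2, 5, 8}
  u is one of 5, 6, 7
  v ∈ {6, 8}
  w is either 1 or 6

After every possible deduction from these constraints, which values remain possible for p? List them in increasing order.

The 8 variables together cover exactly {1, 2, 3, 4, 5, 6, 7, 8} — 8 values for 8 variables — and 4 appears only in r's list, so r = 4.
The 7 still-open variables together cover exactly {1, 2, 3, 5, 6, 7, 8} — 7 values for 7 variables — and 2 appears only in t's list, so t = 2.
The 6 still-open variables draw from only 6 values {1, 3, 5, 6, 7, 8}, so each is used; only s can be 3, hence s = 3.
Among the 5 still-open variables, 8 fits only v (and all 5 values in {1, 5, 6, 7, 8} must be used), so v = 8.
q and w between them cover only {1, 6} — a naked pair. Remove those values from u.
No further eliminations apply; p can still be any of 5, 7.

5, 7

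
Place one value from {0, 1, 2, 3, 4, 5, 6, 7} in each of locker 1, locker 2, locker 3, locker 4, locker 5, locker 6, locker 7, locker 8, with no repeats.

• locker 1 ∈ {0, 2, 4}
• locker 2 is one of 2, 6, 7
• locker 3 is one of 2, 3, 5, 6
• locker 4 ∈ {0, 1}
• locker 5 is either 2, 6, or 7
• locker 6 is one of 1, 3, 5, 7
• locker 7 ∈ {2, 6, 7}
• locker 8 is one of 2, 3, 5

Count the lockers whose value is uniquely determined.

Among the 8 variables, 4 fits only locker 1 (and all 8 values in {0, 1, 2, 3, 4, 5, 6, 7} must be used), so locker 1 = 4.
The 7 still-open variables together cover exactly {0, 1, 2, 3, 5, 6, 7} — 7 values for 7 variables — and 0 appears only in locker 4's list, so locker 4 = 0.
The 6 still-open variables together cover exactly {1, 2, 3, 5, 6, 7} — 6 values for 6 variables — and 1 appears only in locker 6's list, so locker 6 = 1.
The 3 variables locker 2, locker 5, locker 7 are confined to {2, 6, 7}, which locks those values in; drop them from locker 3, locker 8.
Determined: locker 1=4, locker 4=0, locker 6=1. The other lockers each still have more than one consistent value. That makes 3.

3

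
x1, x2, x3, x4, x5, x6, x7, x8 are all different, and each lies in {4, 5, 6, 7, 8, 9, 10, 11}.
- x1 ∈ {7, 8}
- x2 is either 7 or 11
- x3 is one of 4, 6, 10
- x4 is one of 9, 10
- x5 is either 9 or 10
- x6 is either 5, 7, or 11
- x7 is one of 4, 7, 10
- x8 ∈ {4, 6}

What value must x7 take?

7

Among the 8 variables, 5 fits only x6 (and all 8 values in {4, 5, 6, 7, 8, 9, 10, 11} must be used), so x6 = 5.
Among the 7 still-open variables, 8 fits only x1 (and all 7 values in {4, 6, 7, 8, 9, 10, 11} must be used), so x1 = 8.
The 6 still-open variables draw from only 6 values {4, 6, 7, 9, 10, 11}, so each is used; only x2 can be 11, hence x2 = 11.
Among the 5 still-open variables, 7 fits only x7 (and all 5 values in {4, 6, 7, 9, 10} must be used), so x7 = 7.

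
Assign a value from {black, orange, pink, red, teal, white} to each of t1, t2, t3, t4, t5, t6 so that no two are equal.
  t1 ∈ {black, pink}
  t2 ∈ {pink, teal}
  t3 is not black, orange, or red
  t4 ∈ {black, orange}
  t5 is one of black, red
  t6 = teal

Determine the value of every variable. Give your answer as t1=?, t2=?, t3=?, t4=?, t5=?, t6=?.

t6 must be teal (only option left). Strike teal from t2, t3.
t2's domain is down to {pink}, so t2 = pink. Strike pink from t1, t3.
t3's domain is down to {white}, so t3 = white.
t1 has just one choice, so t1 = black. Strike black from t4, t5.
t4 must be orange (only option left).
t5's domain is down to {red}, so t5 = red.

t1=black, t2=pink, t3=white, t4=orange, t5=red, t6=teal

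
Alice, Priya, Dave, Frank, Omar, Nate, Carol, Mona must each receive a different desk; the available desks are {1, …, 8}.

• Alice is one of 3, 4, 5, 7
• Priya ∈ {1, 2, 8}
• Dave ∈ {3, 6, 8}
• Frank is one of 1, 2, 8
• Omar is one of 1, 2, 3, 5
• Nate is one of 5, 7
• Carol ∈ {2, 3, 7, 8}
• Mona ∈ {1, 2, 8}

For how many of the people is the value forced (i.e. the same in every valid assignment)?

The 8 variables draw from only 8 values {1, 2, 3, 4, 5, 6, 7, 8}, so each is used; only Alice can be 4, hence Alice = 4.
Among the 7 still-open variables, 6 fits only Dave (and all 7 values in {1, 2, 3, 5, 6, 7, 8} must be used), so Dave = 6.
Priya, Frank, Mona share exactly the 3 values {1, 2, 8}; by pigeonhole those values go to them, so strike 1, 2, 8 from Omar, Carol.
Determined: Alice=4, Dave=6. The other people each still have more than one consistent value. That makes 2.

2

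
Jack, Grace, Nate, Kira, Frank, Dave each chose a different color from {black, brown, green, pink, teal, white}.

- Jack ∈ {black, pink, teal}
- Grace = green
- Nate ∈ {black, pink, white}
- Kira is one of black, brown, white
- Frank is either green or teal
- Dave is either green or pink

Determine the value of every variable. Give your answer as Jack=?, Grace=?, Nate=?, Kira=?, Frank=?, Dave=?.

Grace has just one choice, so Grace = green. Remove green from Frank, Dave.
That leaves Frank = teal. So Jack can't be teal.
Dave has just one choice, so Dave = pink. Eliminate pink elsewhere: Jack, Nate.
Jack has just one choice, so Jack = black. Remove black from Nate, Kira.
That leaves Nate = white. So Kira can't be white.
Kira's domain is down to {brown}, so Kira = brown.

Jack=black, Grace=green, Nate=white, Kira=brown, Frank=teal, Dave=pink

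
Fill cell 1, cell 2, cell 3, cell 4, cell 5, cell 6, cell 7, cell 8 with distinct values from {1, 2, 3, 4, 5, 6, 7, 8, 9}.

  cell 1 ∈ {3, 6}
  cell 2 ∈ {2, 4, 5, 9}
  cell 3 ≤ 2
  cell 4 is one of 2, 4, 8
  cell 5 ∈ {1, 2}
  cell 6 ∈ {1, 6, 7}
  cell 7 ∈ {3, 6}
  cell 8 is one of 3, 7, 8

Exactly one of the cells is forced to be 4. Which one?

cell 1 and cell 7 share exactly the 2 values {3, 6}; by pigeonhole those values go to them, so strike 3, 6 from cell 6, cell 8.
cell 3 and cell 5 share exactly the 2 values {1, 2}; by pigeonhole those values go to them, so strike 1, 2 from cell 2, cell 4, cell 6.
cell 6 has just one choice, so cell 6 = 7. Remove 7 from cell 8.
cell 8 has just one choice, so cell 8 = 8. So cell 4 can't be 8.

cell 4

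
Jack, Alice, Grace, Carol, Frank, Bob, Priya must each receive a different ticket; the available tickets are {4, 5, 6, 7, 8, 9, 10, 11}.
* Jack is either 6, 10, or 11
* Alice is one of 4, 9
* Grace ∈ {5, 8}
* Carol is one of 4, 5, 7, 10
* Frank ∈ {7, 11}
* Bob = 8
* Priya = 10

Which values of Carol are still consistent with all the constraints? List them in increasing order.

Bob's domain is down to {8}, so Bob = 8. Remove 8 from Grace.
That leaves Priya = 10. Strike 10 from Jack, Carol.
Grace has just one choice, so Grace = 5. Strike 5 from Carol.
No further eliminations apply; Carol can still be any of 4, 7.

4, 7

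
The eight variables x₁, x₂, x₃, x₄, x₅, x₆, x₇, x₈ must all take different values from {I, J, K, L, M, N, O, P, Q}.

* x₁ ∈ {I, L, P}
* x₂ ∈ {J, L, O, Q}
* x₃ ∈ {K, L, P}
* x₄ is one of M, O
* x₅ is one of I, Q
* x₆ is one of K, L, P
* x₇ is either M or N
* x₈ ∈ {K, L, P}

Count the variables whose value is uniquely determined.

x₃, x₆, x₈ share exactly the 3 values {K, L, P}; by pigeonhole those values go to them, so strike K, L, P from x₁, x₂.
x₁'s domain is down to {I}, so x₁ = I. Strike I from x₅.
x₅'s domain is down to {Q}, so x₅ = Q. So x₂ can't be Q.
Determined: x₁=I, x₅=Q. The other variables each still have more than one consistent value. That makes 2.

2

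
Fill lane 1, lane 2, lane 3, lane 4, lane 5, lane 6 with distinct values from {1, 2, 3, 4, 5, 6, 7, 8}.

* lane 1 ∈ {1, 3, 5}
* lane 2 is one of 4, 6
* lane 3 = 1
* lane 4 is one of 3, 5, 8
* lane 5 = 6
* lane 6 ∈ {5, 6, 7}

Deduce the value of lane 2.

lane 3 must be 1 (only option left). Remove 1 from lane 1.
lane 5's domain is down to {6}, so lane 5 = 6. Strike 6 from lane 2, lane 6.
So lane 2 = 4.

4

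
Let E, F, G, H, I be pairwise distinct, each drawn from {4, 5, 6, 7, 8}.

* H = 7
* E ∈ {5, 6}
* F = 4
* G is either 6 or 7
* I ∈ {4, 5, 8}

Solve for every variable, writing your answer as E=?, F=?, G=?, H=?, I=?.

E=5, F=4, G=6, H=7, I=8

F has just one choice, so F = 4. Remove 4 from I.
That leaves H = 7. So G can't be 7.
G's domain is down to {6}, so G = 6. Strike 6 from E.
E's domain is down to {5}, so E = 5. Remove 5 from I.
I must be 8 (only option left).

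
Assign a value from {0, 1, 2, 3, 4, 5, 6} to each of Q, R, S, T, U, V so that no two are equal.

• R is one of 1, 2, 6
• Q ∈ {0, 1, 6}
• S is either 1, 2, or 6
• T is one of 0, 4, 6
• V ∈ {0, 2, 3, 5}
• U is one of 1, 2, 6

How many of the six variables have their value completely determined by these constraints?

2

The 3 variables R, S, U are confined to {1, 2, 6}, which locks those values in; drop them from Q, T, V.
Q has just one choice, so Q = 0. Eliminate 0 elsewhere: T, V.
That leaves T = 4.
Determined: Q=0, T=4. The other variables each still have more than one consistent value. That makes 2.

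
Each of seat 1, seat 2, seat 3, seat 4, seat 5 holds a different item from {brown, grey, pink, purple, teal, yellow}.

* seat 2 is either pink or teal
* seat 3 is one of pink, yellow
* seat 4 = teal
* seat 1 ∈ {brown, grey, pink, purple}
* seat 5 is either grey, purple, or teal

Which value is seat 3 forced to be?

yellow

seat 4 must be teal (only option left). Eliminate teal elsewhere: seat 2, seat 5.
seat 2 has just one choice, so seat 2 = pink. So seat 1, seat 3 can't be pink.
So seat 3 = yellow.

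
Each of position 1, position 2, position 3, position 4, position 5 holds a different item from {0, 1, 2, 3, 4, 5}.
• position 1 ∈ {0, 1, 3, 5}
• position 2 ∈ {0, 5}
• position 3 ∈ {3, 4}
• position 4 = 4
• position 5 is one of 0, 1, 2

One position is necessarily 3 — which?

position 3

position 4's domain is down to {4}, so position 4 = 4. Eliminate 4 elsewhere: position 3.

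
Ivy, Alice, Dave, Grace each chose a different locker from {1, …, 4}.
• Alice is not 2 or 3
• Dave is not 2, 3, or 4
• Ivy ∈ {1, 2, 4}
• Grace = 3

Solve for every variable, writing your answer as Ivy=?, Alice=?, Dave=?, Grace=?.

Dave must be 1 (only option left). Eliminate 1 elsewhere: Ivy, Alice.
Grace's domain is down to {3}, so Grace = 3.
That leaves Alice = 4. So Ivy can't be 4.
Ivy's domain is down to {2}, so Ivy = 2.

Ivy=2, Alice=4, Dave=1, Grace=3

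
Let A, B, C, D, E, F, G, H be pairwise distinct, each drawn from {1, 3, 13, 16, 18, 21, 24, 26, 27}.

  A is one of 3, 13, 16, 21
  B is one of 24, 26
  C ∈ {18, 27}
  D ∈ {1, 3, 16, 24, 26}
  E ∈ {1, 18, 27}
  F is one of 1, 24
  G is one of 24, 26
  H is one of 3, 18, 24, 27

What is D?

The 2 variables B and G are confined to {24, 26}, which locks those values in; drop them from D, F, H.
F must be 1 (only option left). Strike 1 from D, E.
The 2 variables C and E are confined to {18, 27}, which locks those values in; drop them from H.
H's domain is down to {3}, so H = 3. Remove 3 from A, D.
So D = 16.

16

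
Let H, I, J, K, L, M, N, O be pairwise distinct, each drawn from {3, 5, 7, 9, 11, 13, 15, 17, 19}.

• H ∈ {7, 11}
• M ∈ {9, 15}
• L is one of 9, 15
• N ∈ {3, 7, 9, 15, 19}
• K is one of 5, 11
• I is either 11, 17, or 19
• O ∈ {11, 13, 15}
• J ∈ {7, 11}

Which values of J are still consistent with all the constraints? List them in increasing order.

7, 11

The 2 variables H and J are confined to {7, 11}, which locks those values in; drop them from I, K, N, O.
K's domain is down to {5}, so K = 5.
L and M share exactly the 2 values {9, 15}; by pigeonhole those values go to them, so strike 9, 15 from N, O.
O's domain is down to {13}, so O = 13.
No further eliminations apply; J can still be any of 7, 11.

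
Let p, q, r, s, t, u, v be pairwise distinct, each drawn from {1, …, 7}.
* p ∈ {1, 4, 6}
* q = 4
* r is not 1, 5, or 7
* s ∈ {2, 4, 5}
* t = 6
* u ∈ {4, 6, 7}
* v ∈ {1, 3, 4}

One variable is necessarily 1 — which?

p

q's domain is down to {4}, so q = 4. So p, r, s, u, v can't be 4.
t's domain is down to {6}, so t = 6. Strike 6 from p, r, u.
So 1 goes to p.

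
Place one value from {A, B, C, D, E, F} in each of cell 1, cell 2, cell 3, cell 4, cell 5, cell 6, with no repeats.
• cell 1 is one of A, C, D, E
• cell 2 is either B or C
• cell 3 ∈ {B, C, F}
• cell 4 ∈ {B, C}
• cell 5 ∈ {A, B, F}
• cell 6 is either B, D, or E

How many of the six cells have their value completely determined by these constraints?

cell 2 and cell 4 between them cover only {B, C} — a naked pair. Remove those values from cell 1, cell 3, cell 5, cell 6.
cell 3's domain is down to {F}, so cell 3 = F. Strike F from cell 5.
cell 5 has just one choice, so cell 5 = A. Strike A from cell 1.
Determined: cell 3=F, cell 5=A. The other cells each still have more than one consistent value. That makes 2.

2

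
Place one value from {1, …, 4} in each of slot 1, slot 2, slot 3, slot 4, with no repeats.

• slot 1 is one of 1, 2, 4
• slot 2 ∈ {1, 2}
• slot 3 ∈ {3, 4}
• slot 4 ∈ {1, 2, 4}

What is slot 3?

The 4 variables together cover exactly {1, 2, 3, 4} — 4 values for 4 variables — and 3 appears only in slot 3's list, so slot 3 = 3.

3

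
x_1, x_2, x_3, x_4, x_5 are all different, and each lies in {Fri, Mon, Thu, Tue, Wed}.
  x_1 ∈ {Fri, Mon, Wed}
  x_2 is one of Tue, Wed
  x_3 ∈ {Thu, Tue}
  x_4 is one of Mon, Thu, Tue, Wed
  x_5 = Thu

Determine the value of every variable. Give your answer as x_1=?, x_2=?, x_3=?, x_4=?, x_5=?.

x_5's domain is down to {Thu}, so x_5 = Thu. Strike Thu from x_3, x_4.
That leaves x_3 = Tue. Strike Tue from x_2, x_4.
That leaves x_2 = Wed. Remove Wed from x_1, x_4.
x_4's domain is down to {Mon}, so x_4 = Mon. Strike Mon from x_1.
x_1 has just one choice, so x_1 = Fri.

x_1=Fri, x_2=Wed, x_3=Tue, x_4=Mon, x_5=Thu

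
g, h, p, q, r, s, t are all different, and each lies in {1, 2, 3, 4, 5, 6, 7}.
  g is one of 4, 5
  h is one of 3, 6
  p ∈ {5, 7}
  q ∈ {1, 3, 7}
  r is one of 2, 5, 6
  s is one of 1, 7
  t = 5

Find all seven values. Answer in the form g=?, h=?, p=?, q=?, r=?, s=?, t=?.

t must be 5 (only option left). Remove 5 from g, p, r.
That leaves g = 4.
That leaves p = 7. Remove 7 from q, s.
s has just one choice, so s = 1. Eliminate 1 elsewhere: q.
That leaves q = 3. So h can't be 3.
h has just one choice, so h = 6. So r can't be 6.
r's domain is down to {2}, so r = 2.

g=4, h=6, p=7, q=3, r=2, s=1, t=5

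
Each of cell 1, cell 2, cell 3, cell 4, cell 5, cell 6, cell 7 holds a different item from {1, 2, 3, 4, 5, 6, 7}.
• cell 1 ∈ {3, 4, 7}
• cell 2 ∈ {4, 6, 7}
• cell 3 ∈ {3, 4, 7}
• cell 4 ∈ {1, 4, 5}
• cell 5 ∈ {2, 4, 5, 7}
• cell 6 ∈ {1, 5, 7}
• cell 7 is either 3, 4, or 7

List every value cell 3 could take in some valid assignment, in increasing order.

3, 4, 7

Among the 7 variables, 2 fits only cell 5 (and all 7 values in {1, 2, 3, 4, 5, 6, 7} must be used), so cell 5 = 2.
Among the 6 still-open variables, 6 fits only cell 2 (and all 6 values in {1, 3, 4, 5, 6, 7} must be used), so cell 2 = 6.
cell 1, cell 3, cell 7 share exactly the 3 values {3, 4, 7}; by pigeonhole those values go to them, so strike 3, 4, 7 from cell 4, cell 6.
No further eliminations apply; cell 3 can still be any of 3, 4, 7.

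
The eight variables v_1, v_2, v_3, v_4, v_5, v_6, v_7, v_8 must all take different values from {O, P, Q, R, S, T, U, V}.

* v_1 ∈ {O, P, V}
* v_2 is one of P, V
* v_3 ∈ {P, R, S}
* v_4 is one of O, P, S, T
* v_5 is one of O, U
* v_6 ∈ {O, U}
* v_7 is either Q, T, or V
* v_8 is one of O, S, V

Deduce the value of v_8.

The 8 variables draw from only 8 values {O, P, Q, R, S, T, U, V}, so each is used; only v_7 can be Q, hence v_7 = Q.
Among the 7 still-open variables, R fits only v_3 (and all 7 values in {O, P, R, S, T, U, V} must be used), so v_3 = R.
The 6 still-open variables together cover exactly {O, P, S, T, U, V} — 6 values for 6 variables — and T appears only in v_4's list, so v_4 = T.
The 5 still-open variables draw from only 5 values {O, P, S, U, V}, so each is used; only v_8 can be S, hence v_8 = S.

S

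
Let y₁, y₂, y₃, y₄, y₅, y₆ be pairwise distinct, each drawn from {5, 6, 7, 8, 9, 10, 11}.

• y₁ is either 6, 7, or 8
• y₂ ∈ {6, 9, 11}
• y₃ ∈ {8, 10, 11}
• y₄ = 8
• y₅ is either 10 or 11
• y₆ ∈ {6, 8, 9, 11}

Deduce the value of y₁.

y₄'s domain is down to {8}, so y₄ = 8. Eliminate 8 elsewhere: y₁, y₃, y₆.
Among the 5 still-open variables, 7 fits only y₁ (and all 5 values in {6, 7, 9, 10, 11} must be used), so y₁ = 7.

7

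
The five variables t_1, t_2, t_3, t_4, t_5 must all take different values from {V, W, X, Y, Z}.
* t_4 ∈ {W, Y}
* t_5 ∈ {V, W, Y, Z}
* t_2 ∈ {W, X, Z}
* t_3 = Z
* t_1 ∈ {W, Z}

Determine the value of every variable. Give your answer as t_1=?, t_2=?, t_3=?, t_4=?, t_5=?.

t_1=W, t_2=X, t_3=Z, t_4=Y, t_5=V

t_3's domain is down to {Z}, so t_3 = Z. Strike Z from t_1, t_2, t_5.
t_1 has just one choice, so t_1 = W. So t_2, t_4, t_5 can't be W.
t_2 must be X (only option left).
t_4's domain is down to {Y}, so t_4 = Y. Eliminate Y elsewhere: t_5.
t_5 has just one choice, so t_5 = V.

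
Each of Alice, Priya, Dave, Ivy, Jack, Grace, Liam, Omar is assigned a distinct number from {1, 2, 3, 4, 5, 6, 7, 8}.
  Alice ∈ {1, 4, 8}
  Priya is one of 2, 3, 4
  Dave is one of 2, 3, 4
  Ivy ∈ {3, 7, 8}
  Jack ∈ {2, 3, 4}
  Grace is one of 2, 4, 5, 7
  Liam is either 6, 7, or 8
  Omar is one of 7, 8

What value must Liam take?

6

The 8 variables together cover exactly {1, 2, 3, 4, 5, 6, 7, 8} — 8 values for 8 variables — and 1 appears only in Alice's list, so Alice = 1.
Among the 7 still-open variables, 5 fits only Grace (and all 7 values in {2, 3, 4, 5, 6, 7, 8} must be used), so Grace = 5.
The 6 still-open variables together cover exactly {2, 3, 4, 6, 7, 8} — 6 values for 6 variables — and 6 appears only in Liam's list, so Liam = 6.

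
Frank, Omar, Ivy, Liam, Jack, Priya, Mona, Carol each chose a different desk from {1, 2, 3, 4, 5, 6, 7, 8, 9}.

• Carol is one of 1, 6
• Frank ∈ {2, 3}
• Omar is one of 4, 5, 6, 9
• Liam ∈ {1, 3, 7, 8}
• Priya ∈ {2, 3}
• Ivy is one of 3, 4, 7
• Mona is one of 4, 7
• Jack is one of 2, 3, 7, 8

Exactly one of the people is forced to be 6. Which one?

The 2 variables Frank and Priya are confined to {2, 3}, which locks those values in; drop them from Ivy, Liam, Jack.
Ivy and Mona between them cover only {4, 7} — a naked pair. Remove those values from Omar, Liam, Jack.
Jack's domain is down to {8}, so Jack = 8. So Liam can't be 8.
Liam must be 1 (only option left). Strike 1 from Carol.
So 6 goes to Carol.

Carol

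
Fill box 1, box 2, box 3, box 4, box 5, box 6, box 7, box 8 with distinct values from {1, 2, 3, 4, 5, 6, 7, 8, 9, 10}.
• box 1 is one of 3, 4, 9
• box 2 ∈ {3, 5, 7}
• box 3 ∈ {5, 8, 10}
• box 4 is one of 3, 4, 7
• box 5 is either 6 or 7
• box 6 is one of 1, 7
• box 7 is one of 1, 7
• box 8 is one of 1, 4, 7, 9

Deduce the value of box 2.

box 6 and box 7 between them cover only {1, 7} — a naked pair. Remove those values from box 2, box 4, box 5, box 8.
That leaves box 5 = 6.
box 1, box 4, box 8 share exactly the 3 values {3, 4, 9}; by pigeonhole those values go to them, so strike 3, 4, 9 from box 2.
So box 2 = 5.

5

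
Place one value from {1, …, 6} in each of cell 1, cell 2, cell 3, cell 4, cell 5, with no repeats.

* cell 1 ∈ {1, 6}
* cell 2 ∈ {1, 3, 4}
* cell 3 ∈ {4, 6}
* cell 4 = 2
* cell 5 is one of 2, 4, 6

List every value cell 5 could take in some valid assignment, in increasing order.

4, 6

cell 4 must be 2 (only option left). So cell 5 can't be 2.
The 4 still-open variables together cover exactly {1, 3, 4, 6} — 4 values for 4 variables — and 3 appears only in cell 2's list, so cell 2 = 3.
The 3 still-open variables together cover exactly {1, 4, 6} — 3 values for 3 variables — and 1 appears only in cell 1's list, so cell 1 = 1.
No further eliminations apply; cell 5 can still be any of 4, 6.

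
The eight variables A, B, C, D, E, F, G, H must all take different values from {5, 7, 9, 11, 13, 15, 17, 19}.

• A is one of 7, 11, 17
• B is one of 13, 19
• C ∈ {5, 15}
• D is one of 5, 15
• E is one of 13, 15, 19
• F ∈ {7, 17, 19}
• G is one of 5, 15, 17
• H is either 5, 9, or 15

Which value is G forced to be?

The 8 variables together cover exactly {5, 7, 9, 11, 13, 15, 17, 19} — 8 values for 8 variables — and 9 appears only in H's list, so H = 9.
Among the 7 still-open variables, 11 fits only A (and all 7 values in {5, 7, 11, 13, 15, 17, 19} must be used), so A = 11.
Among the 6 still-open variables, 7 fits only F (and all 6 values in {5, 7, 13, 15, 17, 19} must be used), so F = 7.
The 5 still-open variables draw from only 5 values {5, 13, 15, 17, 19}, so each is used; only G can be 17, hence G = 17.

17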